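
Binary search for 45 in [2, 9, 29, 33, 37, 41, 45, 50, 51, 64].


Step 1: lo=0, hi=9, mid=4, val=37
Step 2: lo=5, hi=9, mid=7, val=50
Step 3: lo=5, hi=6, mid=5, val=41
Step 4: lo=6, hi=6, mid=6, val=45

Found at index 6


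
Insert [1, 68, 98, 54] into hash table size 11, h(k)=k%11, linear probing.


Insert 1: h=1 -> slot 1
Insert 68: h=2 -> slot 2
Insert 98: h=10 -> slot 10
Insert 54: h=10, 1 probes -> slot 0

Table: [54, 1, 68, None, None, None, None, None, None, None, 98]


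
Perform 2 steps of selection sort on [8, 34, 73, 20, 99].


Initial: [8, 34, 73, 20, 99]
Step 1: min=8 at 0
  Swap: [8, 34, 73, 20, 99]
Step 2: min=20 at 3
  Swap: [8, 20, 73, 34, 99]

After 2 steps: [8, 20, 73, 34, 99]


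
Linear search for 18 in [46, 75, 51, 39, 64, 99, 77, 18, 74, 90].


i=0: 46!=18
i=1: 75!=18
i=2: 51!=18
i=3: 39!=18
i=4: 64!=18
i=5: 99!=18
i=6: 77!=18
i=7: 18==18 found!

Found at 7, 8 comps


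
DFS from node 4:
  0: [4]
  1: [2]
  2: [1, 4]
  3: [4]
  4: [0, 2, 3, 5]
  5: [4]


Visit 4, push [5, 3, 2, 0]
Visit 0, push []
Visit 2, push [1]
Visit 1, push []
Visit 3, push []
Visit 5, push []

DFS order: [4, 0, 2, 1, 3, 5]


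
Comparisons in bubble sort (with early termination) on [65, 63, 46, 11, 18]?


Algorithm: bubble sort (with early termination)
Input: [65, 63, 46, 11, 18]
Sorted: [11, 18, 46, 63, 65]

10


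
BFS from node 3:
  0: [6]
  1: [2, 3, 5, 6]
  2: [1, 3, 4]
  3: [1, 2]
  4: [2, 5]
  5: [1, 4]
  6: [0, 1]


Visit 3, enqueue [1, 2]
Visit 1, enqueue [5, 6]
Visit 2, enqueue [4]
Visit 5, enqueue []
Visit 6, enqueue [0]
Visit 4, enqueue []
Visit 0, enqueue []

BFS order: [3, 1, 2, 5, 6, 4, 0]


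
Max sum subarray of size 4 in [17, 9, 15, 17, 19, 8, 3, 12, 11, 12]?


[0:4]: 58
[1:5]: 60
[2:6]: 59
[3:7]: 47
[4:8]: 42
[5:9]: 34
[6:10]: 38

Max: 60 at [1:5]


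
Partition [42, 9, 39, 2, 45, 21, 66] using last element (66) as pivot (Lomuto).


Pivot: 66
  42 <= 66: advance i (no swap)
  9 <= 66: advance i (no swap)
  39 <= 66: advance i (no swap)
  2 <= 66: advance i (no swap)
  45 <= 66: advance i (no swap)
  21 <= 66: advance i (no swap)
Place pivot at 6: [42, 9, 39, 2, 45, 21, 66]

Partitioned: [42, 9, 39, 2, 45, 21, 66]


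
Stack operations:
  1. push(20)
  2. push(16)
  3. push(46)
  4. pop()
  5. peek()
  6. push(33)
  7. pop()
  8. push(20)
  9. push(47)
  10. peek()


push(20) -> [20]
push(16) -> [20, 16]
push(46) -> [20, 16, 46]
pop()->46, [20, 16]
peek()->16
push(33) -> [20, 16, 33]
pop()->33, [20, 16]
push(20) -> [20, 16, 20]
push(47) -> [20, 16, 20, 47]
peek()->47

Final stack: [20, 16, 20, 47]


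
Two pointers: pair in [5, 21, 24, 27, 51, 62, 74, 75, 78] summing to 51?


lo=0(5)+hi=8(78)=83
lo=0(5)+hi=7(75)=80
lo=0(5)+hi=6(74)=79
lo=0(5)+hi=5(62)=67
lo=0(5)+hi=4(51)=56
lo=0(5)+hi=3(27)=32
lo=1(21)+hi=3(27)=48
lo=2(24)+hi=3(27)=51

Yes: 24+27=51


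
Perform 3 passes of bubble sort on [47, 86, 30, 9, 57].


Initial: [47, 86, 30, 9, 57]
Pass 1: [47, 30, 9, 57, 86] (3 swaps)
Pass 2: [30, 9, 47, 57, 86] (2 swaps)
Pass 3: [9, 30, 47, 57, 86] (1 swaps)

After 3 passes: [9, 30, 47, 57, 86]


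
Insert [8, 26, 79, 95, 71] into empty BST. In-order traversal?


Insert 8: root
Insert 26: R from 8
Insert 79: R from 8 -> R from 26
Insert 95: R from 8 -> R from 26 -> R from 79
Insert 71: R from 8 -> R from 26 -> L from 79

In-order: [8, 26, 71, 79, 95]


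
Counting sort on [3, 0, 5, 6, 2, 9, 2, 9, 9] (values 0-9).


Input: [3, 0, 5, 6, 2, 9, 2, 9, 9]
Counts: [1, 0, 2, 1, 0, 1, 1, 0, 0, 3]

Sorted: [0, 2, 2, 3, 5, 6, 9, 9, 9]


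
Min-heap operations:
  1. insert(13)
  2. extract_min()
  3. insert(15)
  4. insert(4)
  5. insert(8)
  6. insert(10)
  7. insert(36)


insert(13) -> [13]
extract_min()->13, []
insert(15) -> [15]
insert(4) -> [4, 15]
insert(8) -> [4, 15, 8]
insert(10) -> [4, 10, 8, 15]
insert(36) -> [4, 10, 8, 15, 36]

Final heap: [4, 10, 8, 15, 36]


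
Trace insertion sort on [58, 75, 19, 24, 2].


Initial: [58, 75, 19, 24, 2]
Insert 75: [58, 75, 19, 24, 2]
Insert 19: [19, 58, 75, 24, 2]
Insert 24: [19, 24, 58, 75, 2]
Insert 2: [2, 19, 24, 58, 75]

Sorted: [2, 19, 24, 58, 75]


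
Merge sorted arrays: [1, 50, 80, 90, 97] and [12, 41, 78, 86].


Take 1 from A
Take 12 from B
Take 41 from B
Take 50 from A
Take 78 from B
Take 80 from A
Take 86 from B

Merged: [1, 12, 41, 50, 78, 80, 86, 90, 97]


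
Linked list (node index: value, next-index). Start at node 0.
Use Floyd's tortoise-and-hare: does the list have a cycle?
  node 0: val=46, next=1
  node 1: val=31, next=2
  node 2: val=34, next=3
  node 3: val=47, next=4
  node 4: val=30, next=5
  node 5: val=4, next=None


Floyd's tortoise (slow, +1) and hare (fast, +2):
  init: slow=0, fast=0
  step 1: slow=1, fast=2
  step 2: slow=2, fast=4
  step 3: fast 4->5->None, no cycle

Cycle: no


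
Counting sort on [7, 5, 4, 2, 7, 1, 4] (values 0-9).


Input: [7, 5, 4, 2, 7, 1, 4]
Counts: [0, 1, 1, 0, 2, 1, 0, 2, 0, 0]

Sorted: [1, 2, 4, 4, 5, 7, 7]


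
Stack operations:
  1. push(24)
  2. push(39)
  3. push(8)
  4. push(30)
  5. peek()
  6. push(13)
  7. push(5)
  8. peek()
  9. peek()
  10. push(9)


push(24) -> [24]
push(39) -> [24, 39]
push(8) -> [24, 39, 8]
push(30) -> [24, 39, 8, 30]
peek()->30
push(13) -> [24, 39, 8, 30, 13]
push(5) -> [24, 39, 8, 30, 13, 5]
peek()->5
peek()->5
push(9) -> [24, 39, 8, 30, 13, 5, 9]

Final stack: [24, 39, 8, 30, 13, 5, 9]


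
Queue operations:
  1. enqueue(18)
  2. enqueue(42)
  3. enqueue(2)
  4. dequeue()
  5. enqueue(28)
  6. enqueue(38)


enqueue(18) -> [18]
enqueue(42) -> [18, 42]
enqueue(2) -> [18, 42, 2]
dequeue()->18, [42, 2]
enqueue(28) -> [42, 2, 28]
enqueue(38) -> [42, 2, 28, 38]

Final queue: [42, 2, 28, 38]


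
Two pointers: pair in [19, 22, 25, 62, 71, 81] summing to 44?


lo=0(19)+hi=5(81)=100
lo=0(19)+hi=4(71)=90
lo=0(19)+hi=3(62)=81
lo=0(19)+hi=2(25)=44

Yes: 19+25=44


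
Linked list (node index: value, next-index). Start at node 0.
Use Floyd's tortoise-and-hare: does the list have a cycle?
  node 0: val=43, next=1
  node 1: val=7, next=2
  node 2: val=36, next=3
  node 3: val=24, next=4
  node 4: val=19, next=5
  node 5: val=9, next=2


Floyd's tortoise (slow, +1) and hare (fast, +2):
  init: slow=0, fast=0
  step 1: slow=1, fast=2
  step 2: slow=2, fast=4
  step 3: slow=3, fast=2
  step 4: slow=4, fast=4
  slow == fast at node 4: cycle detected

Cycle: yes


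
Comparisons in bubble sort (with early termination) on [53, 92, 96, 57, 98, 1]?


Algorithm: bubble sort (with early termination)
Input: [53, 92, 96, 57, 98, 1]
Sorted: [1, 53, 57, 92, 96, 98]

15


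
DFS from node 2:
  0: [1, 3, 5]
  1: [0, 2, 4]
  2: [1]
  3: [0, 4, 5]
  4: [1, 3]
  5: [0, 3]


Visit 2, push [1]
Visit 1, push [4, 0]
Visit 0, push [5, 3]
Visit 3, push [5, 4]
Visit 4, push []
Visit 5, push []

DFS order: [2, 1, 0, 3, 4, 5]


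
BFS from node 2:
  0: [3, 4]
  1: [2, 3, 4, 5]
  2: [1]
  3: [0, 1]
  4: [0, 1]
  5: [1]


Visit 2, enqueue [1]
Visit 1, enqueue [3, 4, 5]
Visit 3, enqueue [0]
Visit 4, enqueue []
Visit 5, enqueue []
Visit 0, enqueue []

BFS order: [2, 1, 3, 4, 5, 0]


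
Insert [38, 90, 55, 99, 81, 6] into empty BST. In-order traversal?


Insert 38: root
Insert 90: R from 38
Insert 55: R from 38 -> L from 90
Insert 99: R from 38 -> R from 90
Insert 81: R from 38 -> L from 90 -> R from 55
Insert 6: L from 38

In-order: [6, 38, 55, 81, 90, 99]


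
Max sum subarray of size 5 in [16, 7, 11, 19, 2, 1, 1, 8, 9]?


[0:5]: 55
[1:6]: 40
[2:7]: 34
[3:8]: 31
[4:9]: 21

Max: 55 at [0:5]


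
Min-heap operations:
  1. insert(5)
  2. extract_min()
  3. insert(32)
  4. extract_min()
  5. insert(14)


insert(5) -> [5]
extract_min()->5, []
insert(32) -> [32]
extract_min()->32, []
insert(14) -> [14]

Final heap: [14]


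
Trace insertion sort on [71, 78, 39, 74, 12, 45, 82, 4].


Initial: [71, 78, 39, 74, 12, 45, 82, 4]
Insert 78: [71, 78, 39, 74, 12, 45, 82, 4]
Insert 39: [39, 71, 78, 74, 12, 45, 82, 4]
Insert 74: [39, 71, 74, 78, 12, 45, 82, 4]
Insert 12: [12, 39, 71, 74, 78, 45, 82, 4]
Insert 45: [12, 39, 45, 71, 74, 78, 82, 4]
Insert 82: [12, 39, 45, 71, 74, 78, 82, 4]
Insert 4: [4, 12, 39, 45, 71, 74, 78, 82]

Sorted: [4, 12, 39, 45, 71, 74, 78, 82]


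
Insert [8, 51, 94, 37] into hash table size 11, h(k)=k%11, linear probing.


Insert 8: h=8 -> slot 8
Insert 51: h=7 -> slot 7
Insert 94: h=6 -> slot 6
Insert 37: h=4 -> slot 4

Table: [None, None, None, None, 37, None, 94, 51, 8, None, None]


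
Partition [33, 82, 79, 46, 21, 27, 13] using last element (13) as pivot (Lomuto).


Pivot: 13
Place pivot at 0: [13, 82, 79, 46, 21, 27, 33]

Partitioned: [13, 82, 79, 46, 21, 27, 33]


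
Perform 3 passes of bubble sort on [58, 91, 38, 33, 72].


Initial: [58, 91, 38, 33, 72]
Pass 1: [58, 38, 33, 72, 91] (3 swaps)
Pass 2: [38, 33, 58, 72, 91] (2 swaps)
Pass 3: [33, 38, 58, 72, 91] (1 swaps)

After 3 passes: [33, 38, 58, 72, 91]


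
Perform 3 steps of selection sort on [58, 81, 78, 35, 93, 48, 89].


Initial: [58, 81, 78, 35, 93, 48, 89]
Step 1: min=35 at 3
  Swap: [35, 81, 78, 58, 93, 48, 89]
Step 2: min=48 at 5
  Swap: [35, 48, 78, 58, 93, 81, 89]
Step 3: min=58 at 3
  Swap: [35, 48, 58, 78, 93, 81, 89]

After 3 steps: [35, 48, 58, 78, 93, 81, 89]


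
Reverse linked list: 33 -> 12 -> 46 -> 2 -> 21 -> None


Step 1: curr=33, set curr.next=prev(None) | reversed so far: 33
Step 2: curr=12, set curr.next=prev(33) | reversed so far: 12 -> 33
Step 3: curr=46, set curr.next=prev(12) | reversed so far: 46 -> 12 -> 33
Step 4: curr=2, set curr.next=prev(46) | reversed so far: 2 -> 46 -> 12 -> 33
Step 5: curr=21, set curr.next=prev(2) | reversed so far: 21 -> 2 -> 46 -> 12 -> 33

21 -> 2 -> 46 -> 12 -> 33 -> None


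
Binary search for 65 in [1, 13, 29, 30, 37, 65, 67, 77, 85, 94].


Step 1: lo=0, hi=9, mid=4, val=37
Step 2: lo=5, hi=9, mid=7, val=77
Step 3: lo=5, hi=6, mid=5, val=65

Found at index 5


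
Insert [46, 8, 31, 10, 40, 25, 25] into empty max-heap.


Insert 46: [46]
Insert 8: [46, 8]
Insert 31: [46, 8, 31]
Insert 10: [46, 10, 31, 8]
Insert 40: [46, 40, 31, 8, 10]
Insert 25: [46, 40, 31, 8, 10, 25]
Insert 25: [46, 40, 31, 8, 10, 25, 25]

Final heap: [46, 40, 31, 8, 10, 25, 25]


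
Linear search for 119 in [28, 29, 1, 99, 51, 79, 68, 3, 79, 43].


i=0: 28!=119
i=1: 29!=119
i=2: 1!=119
i=3: 99!=119
i=4: 51!=119
i=5: 79!=119
i=6: 68!=119
i=7: 3!=119
i=8: 79!=119
i=9: 43!=119

Not found, 10 comps


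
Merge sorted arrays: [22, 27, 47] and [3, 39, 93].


Take 3 from B
Take 22 from A
Take 27 from A
Take 39 from B
Take 47 from A

Merged: [3, 22, 27, 39, 47, 93]


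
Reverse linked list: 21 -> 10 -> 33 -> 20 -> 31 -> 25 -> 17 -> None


Step 1: curr=21, set curr.next=prev(None) | reversed so far: 21
Step 2: curr=10, set curr.next=prev(21) | reversed so far: 10 -> 21
Step 3: curr=33, set curr.next=prev(10) | reversed so far: 33 -> 10 -> 21
Step 4: curr=20, set curr.next=prev(33) | reversed so far: 20 -> 33 -> 10 -> 21
Step 5: curr=31, set curr.next=prev(20) | reversed so far: 31 -> 20 -> 33 -> 10 -> 21
Step 6: curr=25, set curr.next=prev(31) | reversed so far: 25 -> 31 -> 20 -> 33 -> 10 -> 21
Step 7: curr=17, set curr.next=prev(25) | reversed so far: 17 -> 25 -> 31 -> 20 -> 33 -> 10 -> 21

17 -> 25 -> 31 -> 20 -> 33 -> 10 -> 21 -> None


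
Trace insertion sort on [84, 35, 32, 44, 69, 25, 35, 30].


Initial: [84, 35, 32, 44, 69, 25, 35, 30]
Insert 35: [35, 84, 32, 44, 69, 25, 35, 30]
Insert 32: [32, 35, 84, 44, 69, 25, 35, 30]
Insert 44: [32, 35, 44, 84, 69, 25, 35, 30]
Insert 69: [32, 35, 44, 69, 84, 25, 35, 30]
Insert 25: [25, 32, 35, 44, 69, 84, 35, 30]
Insert 35: [25, 32, 35, 35, 44, 69, 84, 30]
Insert 30: [25, 30, 32, 35, 35, 44, 69, 84]

Sorted: [25, 30, 32, 35, 35, 44, 69, 84]


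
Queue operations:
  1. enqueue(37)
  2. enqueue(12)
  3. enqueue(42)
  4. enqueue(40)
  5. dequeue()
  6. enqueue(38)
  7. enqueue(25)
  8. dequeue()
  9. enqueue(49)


enqueue(37) -> [37]
enqueue(12) -> [37, 12]
enqueue(42) -> [37, 12, 42]
enqueue(40) -> [37, 12, 42, 40]
dequeue()->37, [12, 42, 40]
enqueue(38) -> [12, 42, 40, 38]
enqueue(25) -> [12, 42, 40, 38, 25]
dequeue()->12, [42, 40, 38, 25]
enqueue(49) -> [42, 40, 38, 25, 49]

Final queue: [42, 40, 38, 25, 49]


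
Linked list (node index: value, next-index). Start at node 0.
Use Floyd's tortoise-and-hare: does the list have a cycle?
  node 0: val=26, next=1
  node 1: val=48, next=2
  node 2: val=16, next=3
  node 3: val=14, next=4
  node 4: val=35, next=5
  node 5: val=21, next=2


Floyd's tortoise (slow, +1) and hare (fast, +2):
  init: slow=0, fast=0
  step 1: slow=1, fast=2
  step 2: slow=2, fast=4
  step 3: slow=3, fast=2
  step 4: slow=4, fast=4
  slow == fast at node 4: cycle detected

Cycle: yes


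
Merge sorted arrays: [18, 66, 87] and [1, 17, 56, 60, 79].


Take 1 from B
Take 17 from B
Take 18 from A
Take 56 from B
Take 60 from B
Take 66 from A
Take 79 from B

Merged: [1, 17, 18, 56, 60, 66, 79, 87]


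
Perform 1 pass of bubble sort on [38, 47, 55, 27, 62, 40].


Initial: [38, 47, 55, 27, 62, 40]
Pass 1: [38, 47, 27, 55, 40, 62] (2 swaps)

After 1 pass: [38, 47, 27, 55, 40, 62]


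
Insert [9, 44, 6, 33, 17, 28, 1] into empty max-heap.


Insert 9: [9]
Insert 44: [44, 9]
Insert 6: [44, 9, 6]
Insert 33: [44, 33, 6, 9]
Insert 17: [44, 33, 6, 9, 17]
Insert 28: [44, 33, 28, 9, 17, 6]
Insert 1: [44, 33, 28, 9, 17, 6, 1]

Final heap: [44, 33, 28, 9, 17, 6, 1]


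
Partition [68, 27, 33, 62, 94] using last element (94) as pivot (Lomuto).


Pivot: 94
  68 <= 94: advance i (no swap)
  27 <= 94: advance i (no swap)
  33 <= 94: advance i (no swap)
  62 <= 94: advance i (no swap)
Place pivot at 4: [68, 27, 33, 62, 94]

Partitioned: [68, 27, 33, 62, 94]


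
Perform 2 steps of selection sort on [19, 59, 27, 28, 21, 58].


Initial: [19, 59, 27, 28, 21, 58]
Step 1: min=19 at 0
  Swap: [19, 59, 27, 28, 21, 58]
Step 2: min=21 at 4
  Swap: [19, 21, 27, 28, 59, 58]

After 2 steps: [19, 21, 27, 28, 59, 58]


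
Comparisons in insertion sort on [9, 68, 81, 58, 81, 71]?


Algorithm: insertion sort
Input: [9, 68, 81, 58, 81, 71]
Sorted: [9, 58, 68, 71, 81, 81]

9


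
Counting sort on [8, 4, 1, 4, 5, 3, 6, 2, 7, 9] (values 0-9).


Input: [8, 4, 1, 4, 5, 3, 6, 2, 7, 9]
Counts: [0, 1, 1, 1, 2, 1, 1, 1, 1, 1]

Sorted: [1, 2, 3, 4, 4, 5, 6, 7, 8, 9]


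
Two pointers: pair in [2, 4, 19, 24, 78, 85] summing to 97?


lo=0(2)+hi=5(85)=87
lo=1(4)+hi=5(85)=89
lo=2(19)+hi=5(85)=104
lo=2(19)+hi=4(78)=97

Yes: 19+78=97


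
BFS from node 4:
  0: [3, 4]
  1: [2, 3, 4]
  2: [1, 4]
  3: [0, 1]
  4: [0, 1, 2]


Visit 4, enqueue [0, 1, 2]
Visit 0, enqueue [3]
Visit 1, enqueue []
Visit 2, enqueue []
Visit 3, enqueue []

BFS order: [4, 0, 1, 2, 3]


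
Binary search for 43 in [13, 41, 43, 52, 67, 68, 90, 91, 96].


Step 1: lo=0, hi=8, mid=4, val=67
Step 2: lo=0, hi=3, mid=1, val=41
Step 3: lo=2, hi=3, mid=2, val=43

Found at index 2


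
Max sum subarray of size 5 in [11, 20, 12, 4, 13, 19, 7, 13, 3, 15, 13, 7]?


[0:5]: 60
[1:6]: 68
[2:7]: 55
[3:8]: 56
[4:9]: 55
[5:10]: 57
[6:11]: 51
[7:12]: 51

Max: 68 at [1:6]


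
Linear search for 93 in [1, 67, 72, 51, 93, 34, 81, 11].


i=0: 1!=93
i=1: 67!=93
i=2: 72!=93
i=3: 51!=93
i=4: 93==93 found!

Found at 4, 5 comps


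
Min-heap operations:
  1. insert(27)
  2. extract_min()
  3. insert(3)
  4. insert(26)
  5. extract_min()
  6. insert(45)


insert(27) -> [27]
extract_min()->27, []
insert(3) -> [3]
insert(26) -> [3, 26]
extract_min()->3, [26]
insert(45) -> [26, 45]

Final heap: [26, 45]


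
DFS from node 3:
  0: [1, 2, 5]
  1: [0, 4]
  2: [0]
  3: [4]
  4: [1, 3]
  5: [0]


Visit 3, push [4]
Visit 4, push [1]
Visit 1, push [0]
Visit 0, push [5, 2]
Visit 2, push []
Visit 5, push []

DFS order: [3, 4, 1, 0, 2, 5]


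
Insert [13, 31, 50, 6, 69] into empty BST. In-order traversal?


Insert 13: root
Insert 31: R from 13
Insert 50: R from 13 -> R from 31
Insert 6: L from 13
Insert 69: R from 13 -> R from 31 -> R from 50

In-order: [6, 13, 31, 50, 69]


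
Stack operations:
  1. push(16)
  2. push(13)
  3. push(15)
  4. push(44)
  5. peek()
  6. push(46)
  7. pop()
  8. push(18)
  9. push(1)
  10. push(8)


push(16) -> [16]
push(13) -> [16, 13]
push(15) -> [16, 13, 15]
push(44) -> [16, 13, 15, 44]
peek()->44
push(46) -> [16, 13, 15, 44, 46]
pop()->46, [16, 13, 15, 44]
push(18) -> [16, 13, 15, 44, 18]
push(1) -> [16, 13, 15, 44, 18, 1]
push(8) -> [16, 13, 15, 44, 18, 1, 8]

Final stack: [16, 13, 15, 44, 18, 1, 8]


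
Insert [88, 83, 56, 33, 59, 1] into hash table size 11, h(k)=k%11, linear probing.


Insert 88: h=0 -> slot 0
Insert 83: h=6 -> slot 6
Insert 56: h=1 -> slot 1
Insert 33: h=0, 2 probes -> slot 2
Insert 59: h=4 -> slot 4
Insert 1: h=1, 2 probes -> slot 3

Table: [88, 56, 33, 1, 59, None, 83, None, None, None, None]


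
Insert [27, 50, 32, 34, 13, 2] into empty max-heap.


Insert 27: [27]
Insert 50: [50, 27]
Insert 32: [50, 27, 32]
Insert 34: [50, 34, 32, 27]
Insert 13: [50, 34, 32, 27, 13]
Insert 2: [50, 34, 32, 27, 13, 2]

Final heap: [50, 34, 32, 27, 13, 2]


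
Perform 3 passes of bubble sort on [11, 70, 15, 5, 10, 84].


Initial: [11, 70, 15, 5, 10, 84]
Pass 1: [11, 15, 5, 10, 70, 84] (3 swaps)
Pass 2: [11, 5, 10, 15, 70, 84] (2 swaps)
Pass 3: [5, 10, 11, 15, 70, 84] (2 swaps)

After 3 passes: [5, 10, 11, 15, 70, 84]


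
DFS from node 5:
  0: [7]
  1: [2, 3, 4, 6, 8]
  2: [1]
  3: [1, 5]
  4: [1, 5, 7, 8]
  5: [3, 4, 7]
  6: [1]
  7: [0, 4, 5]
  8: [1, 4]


Visit 5, push [7, 4, 3]
Visit 3, push [1]
Visit 1, push [8, 6, 4, 2]
Visit 2, push []
Visit 4, push [8, 7]
Visit 7, push [0]
Visit 0, push []
Visit 8, push []
Visit 6, push []

DFS order: [5, 3, 1, 2, 4, 7, 0, 8, 6]


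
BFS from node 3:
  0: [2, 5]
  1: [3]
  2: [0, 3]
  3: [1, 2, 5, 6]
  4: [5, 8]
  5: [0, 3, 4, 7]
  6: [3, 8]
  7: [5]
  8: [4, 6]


Visit 3, enqueue [1, 2, 5, 6]
Visit 1, enqueue []
Visit 2, enqueue [0]
Visit 5, enqueue [4, 7]
Visit 6, enqueue [8]
Visit 0, enqueue []
Visit 4, enqueue []
Visit 7, enqueue []
Visit 8, enqueue []

BFS order: [3, 1, 2, 5, 6, 0, 4, 7, 8]


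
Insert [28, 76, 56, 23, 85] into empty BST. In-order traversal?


Insert 28: root
Insert 76: R from 28
Insert 56: R from 28 -> L from 76
Insert 23: L from 28
Insert 85: R from 28 -> R from 76

In-order: [23, 28, 56, 76, 85]


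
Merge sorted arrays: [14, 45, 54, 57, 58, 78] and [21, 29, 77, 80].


Take 14 from A
Take 21 from B
Take 29 from B
Take 45 from A
Take 54 from A
Take 57 from A
Take 58 from A
Take 77 from B
Take 78 from A

Merged: [14, 21, 29, 45, 54, 57, 58, 77, 78, 80]


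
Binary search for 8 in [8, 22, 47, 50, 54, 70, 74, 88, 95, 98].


Step 1: lo=0, hi=9, mid=4, val=54
Step 2: lo=0, hi=3, mid=1, val=22
Step 3: lo=0, hi=0, mid=0, val=8

Found at index 0


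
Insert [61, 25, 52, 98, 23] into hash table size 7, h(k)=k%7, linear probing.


Insert 61: h=5 -> slot 5
Insert 25: h=4 -> slot 4
Insert 52: h=3 -> slot 3
Insert 98: h=0 -> slot 0
Insert 23: h=2 -> slot 2

Table: [98, None, 23, 52, 25, 61, None]


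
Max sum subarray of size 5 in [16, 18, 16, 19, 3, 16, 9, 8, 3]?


[0:5]: 72
[1:6]: 72
[2:7]: 63
[3:8]: 55
[4:9]: 39

Max: 72 at [0:5]


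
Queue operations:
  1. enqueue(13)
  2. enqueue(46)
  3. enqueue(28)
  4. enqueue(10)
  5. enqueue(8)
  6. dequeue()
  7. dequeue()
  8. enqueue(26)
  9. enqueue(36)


enqueue(13) -> [13]
enqueue(46) -> [13, 46]
enqueue(28) -> [13, 46, 28]
enqueue(10) -> [13, 46, 28, 10]
enqueue(8) -> [13, 46, 28, 10, 8]
dequeue()->13, [46, 28, 10, 8]
dequeue()->46, [28, 10, 8]
enqueue(26) -> [28, 10, 8, 26]
enqueue(36) -> [28, 10, 8, 26, 36]

Final queue: [28, 10, 8, 26, 36]


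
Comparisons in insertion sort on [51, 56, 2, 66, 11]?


Algorithm: insertion sort
Input: [51, 56, 2, 66, 11]
Sorted: [2, 11, 51, 56, 66]

8


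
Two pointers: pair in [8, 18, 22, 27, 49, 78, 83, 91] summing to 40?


lo=0(8)+hi=7(91)=99
lo=0(8)+hi=6(83)=91
lo=0(8)+hi=5(78)=86
lo=0(8)+hi=4(49)=57
lo=0(8)+hi=3(27)=35
lo=1(18)+hi=3(27)=45
lo=1(18)+hi=2(22)=40

Yes: 18+22=40


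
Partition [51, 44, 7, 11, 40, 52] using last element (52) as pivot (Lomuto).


Pivot: 52
  51 <= 52: advance i (no swap)
  44 <= 52: advance i (no swap)
  7 <= 52: advance i (no swap)
  11 <= 52: advance i (no swap)
  40 <= 52: advance i (no swap)
Place pivot at 5: [51, 44, 7, 11, 40, 52]

Partitioned: [51, 44, 7, 11, 40, 52]


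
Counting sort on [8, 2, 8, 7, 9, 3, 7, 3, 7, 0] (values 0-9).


Input: [8, 2, 8, 7, 9, 3, 7, 3, 7, 0]
Counts: [1, 0, 1, 2, 0, 0, 0, 3, 2, 1]

Sorted: [0, 2, 3, 3, 7, 7, 7, 8, 8, 9]


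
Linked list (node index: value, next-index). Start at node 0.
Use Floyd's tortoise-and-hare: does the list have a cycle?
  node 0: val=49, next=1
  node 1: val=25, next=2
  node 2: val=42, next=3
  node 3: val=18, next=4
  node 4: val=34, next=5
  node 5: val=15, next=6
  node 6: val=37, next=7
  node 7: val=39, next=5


Floyd's tortoise (slow, +1) and hare (fast, +2):
  init: slow=0, fast=0
  step 1: slow=1, fast=2
  step 2: slow=2, fast=4
  step 3: slow=3, fast=6
  step 4: slow=4, fast=5
  step 5: slow=5, fast=7
  step 6: slow=6, fast=6
  slow == fast at node 6: cycle detected

Cycle: yes


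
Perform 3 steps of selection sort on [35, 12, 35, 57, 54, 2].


Initial: [35, 12, 35, 57, 54, 2]
Step 1: min=2 at 5
  Swap: [2, 12, 35, 57, 54, 35]
Step 2: min=12 at 1
  Swap: [2, 12, 35, 57, 54, 35]
Step 3: min=35 at 2
  Swap: [2, 12, 35, 57, 54, 35]

After 3 steps: [2, 12, 35, 57, 54, 35]


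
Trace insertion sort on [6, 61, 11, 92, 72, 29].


Initial: [6, 61, 11, 92, 72, 29]
Insert 61: [6, 61, 11, 92, 72, 29]
Insert 11: [6, 11, 61, 92, 72, 29]
Insert 92: [6, 11, 61, 92, 72, 29]
Insert 72: [6, 11, 61, 72, 92, 29]
Insert 29: [6, 11, 29, 61, 72, 92]

Sorted: [6, 11, 29, 61, 72, 92]


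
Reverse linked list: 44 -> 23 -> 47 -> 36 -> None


Step 1: curr=44, set curr.next=prev(None) | reversed so far: 44
Step 2: curr=23, set curr.next=prev(44) | reversed so far: 23 -> 44
Step 3: curr=47, set curr.next=prev(23) | reversed so far: 47 -> 23 -> 44
Step 4: curr=36, set curr.next=prev(47) | reversed so far: 36 -> 47 -> 23 -> 44

36 -> 47 -> 23 -> 44 -> None


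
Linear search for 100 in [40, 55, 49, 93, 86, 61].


i=0: 40!=100
i=1: 55!=100
i=2: 49!=100
i=3: 93!=100
i=4: 86!=100
i=5: 61!=100

Not found, 6 comps


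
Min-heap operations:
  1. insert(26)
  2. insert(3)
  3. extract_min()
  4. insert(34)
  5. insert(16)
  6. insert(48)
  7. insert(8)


insert(26) -> [26]
insert(3) -> [3, 26]
extract_min()->3, [26]
insert(34) -> [26, 34]
insert(16) -> [16, 34, 26]
insert(48) -> [16, 34, 26, 48]
insert(8) -> [8, 16, 26, 48, 34]

Final heap: [8, 16, 26, 48, 34]


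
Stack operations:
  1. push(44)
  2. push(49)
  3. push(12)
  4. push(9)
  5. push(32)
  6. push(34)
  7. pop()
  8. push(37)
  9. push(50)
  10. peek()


push(44) -> [44]
push(49) -> [44, 49]
push(12) -> [44, 49, 12]
push(9) -> [44, 49, 12, 9]
push(32) -> [44, 49, 12, 9, 32]
push(34) -> [44, 49, 12, 9, 32, 34]
pop()->34, [44, 49, 12, 9, 32]
push(37) -> [44, 49, 12, 9, 32, 37]
push(50) -> [44, 49, 12, 9, 32, 37, 50]
peek()->50

Final stack: [44, 49, 12, 9, 32, 37, 50]


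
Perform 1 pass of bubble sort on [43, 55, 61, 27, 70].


Initial: [43, 55, 61, 27, 70]
Pass 1: [43, 55, 27, 61, 70] (1 swaps)

After 1 pass: [43, 55, 27, 61, 70]


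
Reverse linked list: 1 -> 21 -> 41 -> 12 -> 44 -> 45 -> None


Step 1: curr=1, set curr.next=prev(None) | reversed so far: 1
Step 2: curr=21, set curr.next=prev(1) | reversed so far: 21 -> 1
Step 3: curr=41, set curr.next=prev(21) | reversed so far: 41 -> 21 -> 1
Step 4: curr=12, set curr.next=prev(41) | reversed so far: 12 -> 41 -> 21 -> 1
Step 5: curr=44, set curr.next=prev(12) | reversed so far: 44 -> 12 -> 41 -> 21 -> 1
Step 6: curr=45, set curr.next=prev(44) | reversed so far: 45 -> 44 -> 12 -> 41 -> 21 -> 1

45 -> 44 -> 12 -> 41 -> 21 -> 1 -> None


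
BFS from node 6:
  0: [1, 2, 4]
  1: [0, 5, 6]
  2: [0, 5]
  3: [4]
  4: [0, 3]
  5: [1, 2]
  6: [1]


Visit 6, enqueue [1]
Visit 1, enqueue [0, 5]
Visit 0, enqueue [2, 4]
Visit 5, enqueue []
Visit 2, enqueue []
Visit 4, enqueue [3]
Visit 3, enqueue []

BFS order: [6, 1, 0, 5, 2, 4, 3]


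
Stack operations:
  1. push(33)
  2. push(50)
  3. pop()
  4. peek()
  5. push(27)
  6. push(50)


push(33) -> [33]
push(50) -> [33, 50]
pop()->50, [33]
peek()->33
push(27) -> [33, 27]
push(50) -> [33, 27, 50]

Final stack: [33, 27, 50]


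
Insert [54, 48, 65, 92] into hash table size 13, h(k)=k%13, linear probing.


Insert 54: h=2 -> slot 2
Insert 48: h=9 -> slot 9
Insert 65: h=0 -> slot 0
Insert 92: h=1 -> slot 1

Table: [65, 92, 54, None, None, None, None, None, None, 48, None, None, None]


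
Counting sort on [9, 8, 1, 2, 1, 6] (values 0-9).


Input: [9, 8, 1, 2, 1, 6]
Counts: [0, 2, 1, 0, 0, 0, 1, 0, 1, 1]

Sorted: [1, 1, 2, 6, 8, 9]


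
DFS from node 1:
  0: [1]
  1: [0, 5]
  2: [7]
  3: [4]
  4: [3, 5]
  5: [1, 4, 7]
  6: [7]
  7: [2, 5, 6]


Visit 1, push [5, 0]
Visit 0, push []
Visit 5, push [7, 4]
Visit 4, push [3]
Visit 3, push []
Visit 7, push [6, 2]
Visit 2, push []
Visit 6, push []

DFS order: [1, 0, 5, 4, 3, 7, 2, 6]


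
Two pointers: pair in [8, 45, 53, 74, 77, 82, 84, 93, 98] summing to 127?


lo=0(8)+hi=8(98)=106
lo=1(45)+hi=8(98)=143
lo=1(45)+hi=7(93)=138
lo=1(45)+hi=6(84)=129
lo=1(45)+hi=5(82)=127

Yes: 45+82=127


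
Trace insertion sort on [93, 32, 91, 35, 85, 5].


Initial: [93, 32, 91, 35, 85, 5]
Insert 32: [32, 93, 91, 35, 85, 5]
Insert 91: [32, 91, 93, 35, 85, 5]
Insert 35: [32, 35, 91, 93, 85, 5]
Insert 85: [32, 35, 85, 91, 93, 5]
Insert 5: [5, 32, 35, 85, 91, 93]

Sorted: [5, 32, 35, 85, 91, 93]


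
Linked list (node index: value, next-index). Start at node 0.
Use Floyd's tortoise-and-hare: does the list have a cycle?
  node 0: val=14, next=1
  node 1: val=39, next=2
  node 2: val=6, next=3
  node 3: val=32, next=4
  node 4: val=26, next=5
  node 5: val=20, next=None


Floyd's tortoise (slow, +1) and hare (fast, +2):
  init: slow=0, fast=0
  step 1: slow=1, fast=2
  step 2: slow=2, fast=4
  step 3: fast 4->5->None, no cycle

Cycle: no


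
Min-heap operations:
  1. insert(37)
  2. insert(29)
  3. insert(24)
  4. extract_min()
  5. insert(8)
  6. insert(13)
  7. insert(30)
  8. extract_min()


insert(37) -> [37]
insert(29) -> [29, 37]
insert(24) -> [24, 37, 29]
extract_min()->24, [29, 37]
insert(8) -> [8, 37, 29]
insert(13) -> [8, 13, 29, 37]
insert(30) -> [8, 13, 29, 37, 30]
extract_min()->8, [13, 30, 29, 37]

Final heap: [13, 30, 29, 37]


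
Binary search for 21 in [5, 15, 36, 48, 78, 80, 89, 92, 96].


Step 1: lo=0, hi=8, mid=4, val=78
Step 2: lo=0, hi=3, mid=1, val=15
Step 3: lo=2, hi=3, mid=2, val=36

Not found


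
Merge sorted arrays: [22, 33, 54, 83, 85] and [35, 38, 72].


Take 22 from A
Take 33 from A
Take 35 from B
Take 38 from B
Take 54 from A
Take 72 from B

Merged: [22, 33, 35, 38, 54, 72, 83, 85]


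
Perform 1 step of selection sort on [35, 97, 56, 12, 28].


Initial: [35, 97, 56, 12, 28]
Step 1: min=12 at 3
  Swap: [12, 97, 56, 35, 28]

After 1 step: [12, 97, 56, 35, 28]


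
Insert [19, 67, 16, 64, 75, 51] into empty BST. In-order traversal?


Insert 19: root
Insert 67: R from 19
Insert 16: L from 19
Insert 64: R from 19 -> L from 67
Insert 75: R from 19 -> R from 67
Insert 51: R from 19 -> L from 67 -> L from 64

In-order: [16, 19, 51, 64, 67, 75]


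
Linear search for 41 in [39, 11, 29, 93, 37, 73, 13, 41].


i=0: 39!=41
i=1: 11!=41
i=2: 29!=41
i=3: 93!=41
i=4: 37!=41
i=5: 73!=41
i=6: 13!=41
i=7: 41==41 found!

Found at 7, 8 comps


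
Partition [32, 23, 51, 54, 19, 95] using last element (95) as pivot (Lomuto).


Pivot: 95
  32 <= 95: advance i (no swap)
  23 <= 95: advance i (no swap)
  51 <= 95: advance i (no swap)
  54 <= 95: advance i (no swap)
  19 <= 95: advance i (no swap)
Place pivot at 5: [32, 23, 51, 54, 19, 95]

Partitioned: [32, 23, 51, 54, 19, 95]


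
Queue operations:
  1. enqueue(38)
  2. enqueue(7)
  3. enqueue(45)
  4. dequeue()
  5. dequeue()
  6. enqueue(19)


enqueue(38) -> [38]
enqueue(7) -> [38, 7]
enqueue(45) -> [38, 7, 45]
dequeue()->38, [7, 45]
dequeue()->7, [45]
enqueue(19) -> [45, 19]

Final queue: [45, 19]


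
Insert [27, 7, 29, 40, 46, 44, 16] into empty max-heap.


Insert 27: [27]
Insert 7: [27, 7]
Insert 29: [29, 7, 27]
Insert 40: [40, 29, 27, 7]
Insert 46: [46, 40, 27, 7, 29]
Insert 44: [46, 40, 44, 7, 29, 27]
Insert 16: [46, 40, 44, 7, 29, 27, 16]

Final heap: [46, 40, 44, 7, 29, 27, 16]


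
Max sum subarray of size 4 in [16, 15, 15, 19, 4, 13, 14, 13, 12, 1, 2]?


[0:4]: 65
[1:5]: 53
[2:6]: 51
[3:7]: 50
[4:8]: 44
[5:9]: 52
[6:10]: 40
[7:11]: 28

Max: 65 at [0:4]


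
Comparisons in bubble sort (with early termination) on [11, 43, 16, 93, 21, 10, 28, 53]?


Algorithm: bubble sort (with early termination)
Input: [11, 43, 16, 93, 21, 10, 28, 53]
Sorted: [10, 11, 16, 21, 28, 43, 53, 93]

27


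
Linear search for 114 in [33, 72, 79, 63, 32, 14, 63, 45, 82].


i=0: 33!=114
i=1: 72!=114
i=2: 79!=114
i=3: 63!=114
i=4: 32!=114
i=5: 14!=114
i=6: 63!=114
i=7: 45!=114
i=8: 82!=114

Not found, 9 comps


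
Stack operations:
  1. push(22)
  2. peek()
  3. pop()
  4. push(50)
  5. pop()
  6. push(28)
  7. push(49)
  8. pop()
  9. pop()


push(22) -> [22]
peek()->22
pop()->22, []
push(50) -> [50]
pop()->50, []
push(28) -> [28]
push(49) -> [28, 49]
pop()->49, [28]
pop()->28, []

Final stack: []


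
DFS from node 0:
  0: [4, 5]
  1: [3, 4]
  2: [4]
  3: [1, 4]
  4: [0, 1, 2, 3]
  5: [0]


Visit 0, push [5, 4]
Visit 4, push [3, 2, 1]
Visit 1, push [3]
Visit 3, push []
Visit 2, push []
Visit 5, push []

DFS order: [0, 4, 1, 3, 2, 5]


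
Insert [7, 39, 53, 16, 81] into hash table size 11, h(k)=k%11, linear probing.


Insert 7: h=7 -> slot 7
Insert 39: h=6 -> slot 6
Insert 53: h=9 -> slot 9
Insert 16: h=5 -> slot 5
Insert 81: h=4 -> slot 4

Table: [None, None, None, None, 81, 16, 39, 7, None, 53, None]


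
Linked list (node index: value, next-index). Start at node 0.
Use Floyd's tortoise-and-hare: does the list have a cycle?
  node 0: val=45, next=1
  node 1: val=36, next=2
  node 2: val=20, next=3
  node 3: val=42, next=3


Floyd's tortoise (slow, +1) and hare (fast, +2):
  init: slow=0, fast=0
  step 1: slow=1, fast=2
  step 2: slow=2, fast=3
  step 3: slow=3, fast=3
  slow == fast at node 3: cycle detected

Cycle: yes


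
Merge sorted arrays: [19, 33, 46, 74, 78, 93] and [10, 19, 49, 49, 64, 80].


Take 10 from B
Take 19 from A
Take 19 from B
Take 33 from A
Take 46 from A
Take 49 from B
Take 49 from B
Take 64 from B
Take 74 from A
Take 78 from A
Take 80 from B

Merged: [10, 19, 19, 33, 46, 49, 49, 64, 74, 78, 80, 93]


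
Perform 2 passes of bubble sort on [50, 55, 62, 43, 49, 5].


Initial: [50, 55, 62, 43, 49, 5]
Pass 1: [50, 55, 43, 49, 5, 62] (3 swaps)
Pass 2: [50, 43, 49, 5, 55, 62] (3 swaps)

After 2 passes: [50, 43, 49, 5, 55, 62]


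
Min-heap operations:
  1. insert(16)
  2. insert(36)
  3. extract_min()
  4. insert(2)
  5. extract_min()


insert(16) -> [16]
insert(36) -> [16, 36]
extract_min()->16, [36]
insert(2) -> [2, 36]
extract_min()->2, [36]

Final heap: [36]


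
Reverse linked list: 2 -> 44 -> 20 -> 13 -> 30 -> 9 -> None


Step 1: curr=2, set curr.next=prev(None) | reversed so far: 2
Step 2: curr=44, set curr.next=prev(2) | reversed so far: 44 -> 2
Step 3: curr=20, set curr.next=prev(44) | reversed so far: 20 -> 44 -> 2
Step 4: curr=13, set curr.next=prev(20) | reversed so far: 13 -> 20 -> 44 -> 2
Step 5: curr=30, set curr.next=prev(13) | reversed so far: 30 -> 13 -> 20 -> 44 -> 2
Step 6: curr=9, set curr.next=prev(30) | reversed so far: 9 -> 30 -> 13 -> 20 -> 44 -> 2

9 -> 30 -> 13 -> 20 -> 44 -> 2 -> None


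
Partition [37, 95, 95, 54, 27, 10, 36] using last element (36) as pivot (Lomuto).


Pivot: 36
  27 <= 36: swap -> [27, 95, 95, 54, 37, 10, 36]
  10 <= 36: swap -> [27, 10, 95, 54, 37, 95, 36]
Place pivot at 2: [27, 10, 36, 54, 37, 95, 95]

Partitioned: [27, 10, 36, 54, 37, 95, 95]


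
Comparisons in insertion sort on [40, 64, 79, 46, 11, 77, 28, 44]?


Algorithm: insertion sort
Input: [40, 64, 79, 46, 11, 77, 28, 44]
Sorted: [11, 28, 40, 44, 46, 64, 77, 79]

22


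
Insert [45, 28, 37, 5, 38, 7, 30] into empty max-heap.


Insert 45: [45]
Insert 28: [45, 28]
Insert 37: [45, 28, 37]
Insert 5: [45, 28, 37, 5]
Insert 38: [45, 38, 37, 5, 28]
Insert 7: [45, 38, 37, 5, 28, 7]
Insert 30: [45, 38, 37, 5, 28, 7, 30]

Final heap: [45, 38, 37, 5, 28, 7, 30]


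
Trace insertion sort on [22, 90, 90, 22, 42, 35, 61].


Initial: [22, 90, 90, 22, 42, 35, 61]
Insert 90: [22, 90, 90, 22, 42, 35, 61]
Insert 90: [22, 90, 90, 22, 42, 35, 61]
Insert 22: [22, 22, 90, 90, 42, 35, 61]
Insert 42: [22, 22, 42, 90, 90, 35, 61]
Insert 35: [22, 22, 35, 42, 90, 90, 61]
Insert 61: [22, 22, 35, 42, 61, 90, 90]

Sorted: [22, 22, 35, 42, 61, 90, 90]


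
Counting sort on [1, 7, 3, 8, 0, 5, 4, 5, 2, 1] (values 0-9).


Input: [1, 7, 3, 8, 0, 5, 4, 5, 2, 1]
Counts: [1, 2, 1, 1, 1, 2, 0, 1, 1, 0]

Sorted: [0, 1, 1, 2, 3, 4, 5, 5, 7, 8]


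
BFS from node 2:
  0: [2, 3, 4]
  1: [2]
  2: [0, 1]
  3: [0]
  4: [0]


Visit 2, enqueue [0, 1]
Visit 0, enqueue [3, 4]
Visit 1, enqueue []
Visit 3, enqueue []
Visit 4, enqueue []

BFS order: [2, 0, 1, 3, 4]


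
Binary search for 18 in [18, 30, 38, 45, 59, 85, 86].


Step 1: lo=0, hi=6, mid=3, val=45
Step 2: lo=0, hi=2, mid=1, val=30
Step 3: lo=0, hi=0, mid=0, val=18

Found at index 0


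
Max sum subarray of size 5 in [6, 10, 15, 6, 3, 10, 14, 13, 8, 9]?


[0:5]: 40
[1:6]: 44
[2:7]: 48
[3:8]: 46
[4:9]: 48
[5:10]: 54

Max: 54 at [5:10]


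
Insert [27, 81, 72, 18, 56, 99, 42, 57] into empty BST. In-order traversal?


Insert 27: root
Insert 81: R from 27
Insert 72: R from 27 -> L from 81
Insert 18: L from 27
Insert 56: R from 27 -> L from 81 -> L from 72
Insert 99: R from 27 -> R from 81
Insert 42: R from 27 -> L from 81 -> L from 72 -> L from 56
Insert 57: R from 27 -> L from 81 -> L from 72 -> R from 56

In-order: [18, 27, 42, 56, 57, 72, 81, 99]


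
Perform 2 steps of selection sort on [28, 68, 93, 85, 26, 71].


Initial: [28, 68, 93, 85, 26, 71]
Step 1: min=26 at 4
  Swap: [26, 68, 93, 85, 28, 71]
Step 2: min=28 at 4
  Swap: [26, 28, 93, 85, 68, 71]

After 2 steps: [26, 28, 93, 85, 68, 71]


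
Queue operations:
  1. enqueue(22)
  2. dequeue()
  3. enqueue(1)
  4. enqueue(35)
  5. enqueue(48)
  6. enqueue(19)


enqueue(22) -> [22]
dequeue()->22, []
enqueue(1) -> [1]
enqueue(35) -> [1, 35]
enqueue(48) -> [1, 35, 48]
enqueue(19) -> [1, 35, 48, 19]

Final queue: [1, 35, 48, 19]


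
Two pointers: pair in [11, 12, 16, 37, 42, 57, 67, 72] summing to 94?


lo=0(11)+hi=7(72)=83
lo=1(12)+hi=7(72)=84
lo=2(16)+hi=7(72)=88
lo=3(37)+hi=7(72)=109
lo=3(37)+hi=6(67)=104
lo=3(37)+hi=5(57)=94

Yes: 37+57=94


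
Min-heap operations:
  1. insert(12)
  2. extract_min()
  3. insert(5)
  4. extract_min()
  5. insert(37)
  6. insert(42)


insert(12) -> [12]
extract_min()->12, []
insert(5) -> [5]
extract_min()->5, []
insert(37) -> [37]
insert(42) -> [37, 42]

Final heap: [37, 42]


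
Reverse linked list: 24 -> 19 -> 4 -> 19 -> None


Step 1: curr=24, set curr.next=prev(None) | reversed so far: 24
Step 2: curr=19, set curr.next=prev(24) | reversed so far: 19 -> 24
Step 3: curr=4, set curr.next=prev(19) | reversed so far: 4 -> 19 -> 24
Step 4: curr=19, set curr.next=prev(4) | reversed so far: 19 -> 4 -> 19 -> 24

19 -> 4 -> 19 -> 24 -> None


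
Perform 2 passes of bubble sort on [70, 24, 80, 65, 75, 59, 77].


Initial: [70, 24, 80, 65, 75, 59, 77]
Pass 1: [24, 70, 65, 75, 59, 77, 80] (5 swaps)
Pass 2: [24, 65, 70, 59, 75, 77, 80] (2 swaps)

After 2 passes: [24, 65, 70, 59, 75, 77, 80]


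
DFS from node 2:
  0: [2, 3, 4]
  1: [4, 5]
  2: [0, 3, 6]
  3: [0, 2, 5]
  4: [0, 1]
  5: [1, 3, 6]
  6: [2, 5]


Visit 2, push [6, 3, 0]
Visit 0, push [4, 3]
Visit 3, push [5]
Visit 5, push [6, 1]
Visit 1, push [4]
Visit 4, push []
Visit 6, push []

DFS order: [2, 0, 3, 5, 1, 4, 6]


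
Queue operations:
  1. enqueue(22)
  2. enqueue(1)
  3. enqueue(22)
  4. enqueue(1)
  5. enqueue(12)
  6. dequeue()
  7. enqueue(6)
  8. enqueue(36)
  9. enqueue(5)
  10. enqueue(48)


enqueue(22) -> [22]
enqueue(1) -> [22, 1]
enqueue(22) -> [22, 1, 22]
enqueue(1) -> [22, 1, 22, 1]
enqueue(12) -> [22, 1, 22, 1, 12]
dequeue()->22, [1, 22, 1, 12]
enqueue(6) -> [1, 22, 1, 12, 6]
enqueue(36) -> [1, 22, 1, 12, 6, 36]
enqueue(5) -> [1, 22, 1, 12, 6, 36, 5]
enqueue(48) -> [1, 22, 1, 12, 6, 36, 5, 48]

Final queue: [1, 22, 1, 12, 6, 36, 5, 48]


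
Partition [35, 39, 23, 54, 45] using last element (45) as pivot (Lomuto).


Pivot: 45
  35 <= 45: advance i (no swap)
  39 <= 45: advance i (no swap)
  23 <= 45: advance i (no swap)
Place pivot at 3: [35, 39, 23, 45, 54]

Partitioned: [35, 39, 23, 45, 54]


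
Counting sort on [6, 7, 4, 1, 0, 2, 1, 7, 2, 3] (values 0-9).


Input: [6, 7, 4, 1, 0, 2, 1, 7, 2, 3]
Counts: [1, 2, 2, 1, 1, 0, 1, 2, 0, 0]

Sorted: [0, 1, 1, 2, 2, 3, 4, 6, 7, 7]


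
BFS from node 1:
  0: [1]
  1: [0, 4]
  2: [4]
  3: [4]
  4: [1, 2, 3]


Visit 1, enqueue [0, 4]
Visit 0, enqueue []
Visit 4, enqueue [2, 3]
Visit 2, enqueue []
Visit 3, enqueue []

BFS order: [1, 0, 4, 2, 3]


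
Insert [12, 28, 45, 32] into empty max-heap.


Insert 12: [12]
Insert 28: [28, 12]
Insert 45: [45, 12, 28]
Insert 32: [45, 32, 28, 12]

Final heap: [45, 32, 28, 12]


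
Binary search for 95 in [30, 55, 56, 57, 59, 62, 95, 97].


Step 1: lo=0, hi=7, mid=3, val=57
Step 2: lo=4, hi=7, mid=5, val=62
Step 3: lo=6, hi=7, mid=6, val=95

Found at index 6


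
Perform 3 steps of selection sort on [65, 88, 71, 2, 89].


Initial: [65, 88, 71, 2, 89]
Step 1: min=2 at 3
  Swap: [2, 88, 71, 65, 89]
Step 2: min=65 at 3
  Swap: [2, 65, 71, 88, 89]
Step 3: min=71 at 2
  Swap: [2, 65, 71, 88, 89]

After 3 steps: [2, 65, 71, 88, 89]


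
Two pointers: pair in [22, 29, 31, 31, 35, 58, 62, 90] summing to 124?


lo=0(22)+hi=7(90)=112
lo=1(29)+hi=7(90)=119
lo=2(31)+hi=7(90)=121
lo=3(31)+hi=7(90)=121
lo=4(35)+hi=7(90)=125
lo=4(35)+hi=6(62)=97
lo=5(58)+hi=6(62)=120

No pair found


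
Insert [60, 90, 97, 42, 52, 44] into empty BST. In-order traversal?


Insert 60: root
Insert 90: R from 60
Insert 97: R from 60 -> R from 90
Insert 42: L from 60
Insert 52: L from 60 -> R from 42
Insert 44: L from 60 -> R from 42 -> L from 52

In-order: [42, 44, 52, 60, 90, 97]


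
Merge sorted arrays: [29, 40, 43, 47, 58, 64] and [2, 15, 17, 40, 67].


Take 2 from B
Take 15 from B
Take 17 from B
Take 29 from A
Take 40 from A
Take 40 from B
Take 43 from A
Take 47 from A
Take 58 from A
Take 64 from A

Merged: [2, 15, 17, 29, 40, 40, 43, 47, 58, 64, 67]


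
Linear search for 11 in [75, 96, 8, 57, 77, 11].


i=0: 75!=11
i=1: 96!=11
i=2: 8!=11
i=3: 57!=11
i=4: 77!=11
i=5: 11==11 found!

Found at 5, 6 comps


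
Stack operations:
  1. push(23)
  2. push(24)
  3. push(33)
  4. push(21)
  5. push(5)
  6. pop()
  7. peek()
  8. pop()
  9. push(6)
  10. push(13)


push(23) -> [23]
push(24) -> [23, 24]
push(33) -> [23, 24, 33]
push(21) -> [23, 24, 33, 21]
push(5) -> [23, 24, 33, 21, 5]
pop()->5, [23, 24, 33, 21]
peek()->21
pop()->21, [23, 24, 33]
push(6) -> [23, 24, 33, 6]
push(13) -> [23, 24, 33, 6, 13]

Final stack: [23, 24, 33, 6, 13]


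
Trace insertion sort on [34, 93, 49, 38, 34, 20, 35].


Initial: [34, 93, 49, 38, 34, 20, 35]
Insert 93: [34, 93, 49, 38, 34, 20, 35]
Insert 49: [34, 49, 93, 38, 34, 20, 35]
Insert 38: [34, 38, 49, 93, 34, 20, 35]
Insert 34: [34, 34, 38, 49, 93, 20, 35]
Insert 20: [20, 34, 34, 38, 49, 93, 35]
Insert 35: [20, 34, 34, 35, 38, 49, 93]

Sorted: [20, 34, 34, 35, 38, 49, 93]


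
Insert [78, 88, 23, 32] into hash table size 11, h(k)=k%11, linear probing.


Insert 78: h=1 -> slot 1
Insert 88: h=0 -> slot 0
Insert 23: h=1, 1 probes -> slot 2
Insert 32: h=10 -> slot 10

Table: [88, 78, 23, None, None, None, None, None, None, None, 32]
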